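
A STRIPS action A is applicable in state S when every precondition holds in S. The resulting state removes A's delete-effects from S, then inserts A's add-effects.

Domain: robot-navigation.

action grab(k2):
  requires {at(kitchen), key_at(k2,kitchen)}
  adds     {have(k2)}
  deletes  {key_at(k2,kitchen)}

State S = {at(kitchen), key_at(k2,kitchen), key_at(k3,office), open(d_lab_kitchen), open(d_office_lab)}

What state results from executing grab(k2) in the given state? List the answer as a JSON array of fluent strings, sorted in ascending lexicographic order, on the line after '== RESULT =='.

Progress:
  pre ⊆ S: {at(kitchen), key_at(k2,kitchen)} ⊆ S  — applicable
  S \ del = {at(kitchen), key_at(k3,office), open(d_lab_kitchen), open(d_office_lab)}
  ∪ add   = {at(kitchen), have(k2), key_at(k3,office), open(d_lab_kitchen), open(d_office_lab)}

== RESULT ==
["at(kitchen)", "have(k2)", "key_at(k3,office)", "open(d_lab_kitchen)", "open(d_office_lab)"]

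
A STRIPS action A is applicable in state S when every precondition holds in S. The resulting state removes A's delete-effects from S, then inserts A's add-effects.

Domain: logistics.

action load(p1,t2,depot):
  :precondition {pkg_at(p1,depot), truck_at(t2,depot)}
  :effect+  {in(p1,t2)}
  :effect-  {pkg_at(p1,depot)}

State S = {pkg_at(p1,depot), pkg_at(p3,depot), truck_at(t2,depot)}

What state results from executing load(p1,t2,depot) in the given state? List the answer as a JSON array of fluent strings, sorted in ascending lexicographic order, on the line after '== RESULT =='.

Compute (S \ del) ∪ add:
  pre ⊆ S: {pkg_at(p1,depot), truck_at(t2,depot)} ⊆ S  — applicable
  S \ del = {pkg_at(p3,depot), truck_at(t2,depot)}
  ∪ add   = {in(p1,t2), pkg_at(p3,depot), truck_at(t2,depot)}

== RESULT ==
["in(p1,t2)", "pkg_at(p3,depot)", "truck_at(t2,depot)"]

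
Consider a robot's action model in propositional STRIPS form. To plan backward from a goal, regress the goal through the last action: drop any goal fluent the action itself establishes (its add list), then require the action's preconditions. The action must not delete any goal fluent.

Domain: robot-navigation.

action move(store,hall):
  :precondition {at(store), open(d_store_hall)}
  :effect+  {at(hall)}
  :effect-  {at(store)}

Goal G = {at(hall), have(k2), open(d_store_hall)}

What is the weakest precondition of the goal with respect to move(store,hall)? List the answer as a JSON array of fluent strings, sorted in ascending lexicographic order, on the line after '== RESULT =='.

Regress:
  G ∩ del = {}  (empty — regression defined)
  G \ add = {at(hall), have(k2), open(d_store_hall)} \ {at(hall)} = {have(k2), open(d_store_hall)}
  ∪ pre   = {have(k2), open(d_store_hall)} ∪ {at(store), open(d_store_hall)}
          = {at(store), have(k2), open(d_store_hall)}

== RESULT ==
["at(store)", "have(k2)", "open(d_store_hall)"]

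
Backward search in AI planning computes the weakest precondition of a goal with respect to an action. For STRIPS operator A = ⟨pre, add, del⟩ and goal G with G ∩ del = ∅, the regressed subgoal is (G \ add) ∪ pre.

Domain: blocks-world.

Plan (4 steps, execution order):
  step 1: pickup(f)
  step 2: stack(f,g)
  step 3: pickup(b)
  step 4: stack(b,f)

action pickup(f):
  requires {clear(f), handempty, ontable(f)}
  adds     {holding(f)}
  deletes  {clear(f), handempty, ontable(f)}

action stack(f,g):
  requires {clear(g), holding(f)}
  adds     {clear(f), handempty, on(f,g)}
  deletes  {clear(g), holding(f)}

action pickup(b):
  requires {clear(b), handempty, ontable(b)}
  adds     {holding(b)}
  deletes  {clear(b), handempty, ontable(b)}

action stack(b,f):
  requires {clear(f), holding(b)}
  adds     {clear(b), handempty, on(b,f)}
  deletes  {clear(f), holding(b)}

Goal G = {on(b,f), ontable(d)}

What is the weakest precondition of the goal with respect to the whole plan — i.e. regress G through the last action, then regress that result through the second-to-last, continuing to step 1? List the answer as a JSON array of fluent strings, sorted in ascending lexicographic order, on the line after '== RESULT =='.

Work backward from the goal:
  through step 4 (stack(b,f)): drop {on(b,f)}, keep {ontable(d)}, require {clear(f), holding(b)}
    → {clear(f), holding(b), ontable(d)}
  through step 3 (pickup(b)): drop {holding(b)}, keep {clear(f), ontable(d)}, require {clear(b), handempty, ontable(b)}
    → {clear(b), clear(f), handempty, ontable(b), ontable(d)}
  through step 2 (stack(f,g)): drop {clear(f), handempty}, keep {clear(b), ontable(b), ontable(d)}, require {clear(g), holding(f)}
    → {clear(b), clear(g), holding(f), ontable(b), ontable(d)}
  through step 1 (pickup(f)): drop {holding(f)}, keep {clear(b), clear(g), ontable(b), ontable(d)}, require {clear(f), handempty, ontable(f)}
    → {clear(b), clear(f), clear(g), handempty, ontable(b), ontable(d), ontable(f)}

== RESULT ==
["clear(b)", "clear(f)", "clear(g)", "handempty", "ontable(b)", "ontable(d)", "ontable(f)"]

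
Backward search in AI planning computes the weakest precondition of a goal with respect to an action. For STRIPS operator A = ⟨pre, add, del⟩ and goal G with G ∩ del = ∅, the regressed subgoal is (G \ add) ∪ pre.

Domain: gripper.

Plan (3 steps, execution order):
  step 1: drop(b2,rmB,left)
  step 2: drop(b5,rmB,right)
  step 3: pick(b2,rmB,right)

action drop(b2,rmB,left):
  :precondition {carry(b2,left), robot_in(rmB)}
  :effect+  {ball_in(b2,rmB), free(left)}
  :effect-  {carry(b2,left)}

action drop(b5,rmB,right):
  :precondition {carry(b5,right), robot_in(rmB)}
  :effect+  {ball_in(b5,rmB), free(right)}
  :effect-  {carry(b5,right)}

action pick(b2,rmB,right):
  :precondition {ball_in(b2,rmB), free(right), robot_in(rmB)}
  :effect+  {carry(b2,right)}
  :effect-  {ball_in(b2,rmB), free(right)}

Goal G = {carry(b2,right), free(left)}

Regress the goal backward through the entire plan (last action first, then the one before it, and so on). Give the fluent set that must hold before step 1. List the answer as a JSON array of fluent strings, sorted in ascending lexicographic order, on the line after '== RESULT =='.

Regress step by step:
  through step 3 (pick(b2,rmB,right)): drop {carry(b2,right)}, keep {free(left)}, require {ball_in(b2,rmB), free(right), robot_in(rmB)}
    → {ball_in(b2,rmB), free(left), free(right), robot_in(rmB)}
  through step 2 (drop(b5,rmB,right)): drop {free(right)}, keep {ball_in(b2,rmB), free(left), robot_in(rmB)}, require {carry(b5,right), robot_in(rmB)}
    → {ball_in(b2,rmB), carry(b5,right), free(left), robot_in(rmB)}
  through step 1 (drop(b2,rmB,left)): drop {ball_in(b2,rmB), free(left)}, keep {carry(b5,right), robot_in(rmB)}, require {carry(b2,left), robot_in(rmB)}
    → {carry(b2,left), carry(b5,right), robot_in(rmB)}

== RESULT ==
["carry(b2,left)", "carry(b5,right)", "robot_in(rmB)"]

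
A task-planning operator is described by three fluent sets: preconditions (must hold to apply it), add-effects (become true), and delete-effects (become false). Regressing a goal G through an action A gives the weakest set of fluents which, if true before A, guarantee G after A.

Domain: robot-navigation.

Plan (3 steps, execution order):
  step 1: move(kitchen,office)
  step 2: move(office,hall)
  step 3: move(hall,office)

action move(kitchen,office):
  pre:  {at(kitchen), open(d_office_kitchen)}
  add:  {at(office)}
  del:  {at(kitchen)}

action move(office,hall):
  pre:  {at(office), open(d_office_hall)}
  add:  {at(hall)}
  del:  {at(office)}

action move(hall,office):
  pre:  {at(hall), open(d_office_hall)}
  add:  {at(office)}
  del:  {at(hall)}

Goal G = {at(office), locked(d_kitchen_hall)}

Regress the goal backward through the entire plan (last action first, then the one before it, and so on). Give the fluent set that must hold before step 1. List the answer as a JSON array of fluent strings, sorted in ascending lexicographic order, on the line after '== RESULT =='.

Work backward from the goal:
  through step 3 (move(hall,office)): drop {at(office)}, keep {locked(d_kitchen_hall)}, require {at(hall), open(d_office_hall)}
    → {at(hall), locked(d_kitchen_hall), open(d_office_hall)}
  through step 2 (move(office,hall)): drop {at(hall)}, keep {locked(d_kitchen_hall), open(d_office_hall)}, require {at(office), open(d_office_hall)}
    → {at(office), locked(d_kitchen_hall), open(d_office_hall)}
  through step 1 (move(kitchen,office)): drop {at(office)}, keep {locked(d_kitchen_hall), open(d_office_hall)}, require {at(kitchen), open(d_office_kitchen)}
    → {at(kitchen), locked(d_kitchen_hall), open(d_office_hall), open(d_office_kitchen)}

== RESULT ==
["at(kitchen)", "locked(d_kitchen_hall)", "open(d_office_hall)", "open(d_office_kitchen)"]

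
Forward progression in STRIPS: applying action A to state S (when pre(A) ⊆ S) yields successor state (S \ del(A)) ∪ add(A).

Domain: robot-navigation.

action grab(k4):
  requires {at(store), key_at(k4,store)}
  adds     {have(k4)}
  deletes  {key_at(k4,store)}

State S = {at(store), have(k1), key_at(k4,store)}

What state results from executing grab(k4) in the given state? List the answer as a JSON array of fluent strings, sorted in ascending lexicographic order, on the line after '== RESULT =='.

Progress:
  pre ⊆ S: {at(store), key_at(k4,store)} ⊆ S  — applicable
  S \ del = {at(store), have(k1)}
  ∪ add   = {at(store), have(k1), have(k4)}

== RESULT ==
["at(store)", "have(k1)", "have(k4)"]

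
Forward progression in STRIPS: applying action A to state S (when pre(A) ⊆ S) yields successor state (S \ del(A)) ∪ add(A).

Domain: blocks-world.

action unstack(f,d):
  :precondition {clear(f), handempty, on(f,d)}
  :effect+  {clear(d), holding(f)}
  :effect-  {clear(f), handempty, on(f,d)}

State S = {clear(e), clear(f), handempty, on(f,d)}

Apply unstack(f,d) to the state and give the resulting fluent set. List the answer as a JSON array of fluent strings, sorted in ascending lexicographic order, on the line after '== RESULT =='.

Compute (S \ del) ∪ add:
  pre ⊆ S: {clear(f), handempty, on(f,d)} ⊆ S  — applicable
  S \ del = {clear(e)}
  ∪ add   = {clear(d), clear(e), holding(f)}

== RESULT ==
["clear(d)", "clear(e)", "holding(f)"]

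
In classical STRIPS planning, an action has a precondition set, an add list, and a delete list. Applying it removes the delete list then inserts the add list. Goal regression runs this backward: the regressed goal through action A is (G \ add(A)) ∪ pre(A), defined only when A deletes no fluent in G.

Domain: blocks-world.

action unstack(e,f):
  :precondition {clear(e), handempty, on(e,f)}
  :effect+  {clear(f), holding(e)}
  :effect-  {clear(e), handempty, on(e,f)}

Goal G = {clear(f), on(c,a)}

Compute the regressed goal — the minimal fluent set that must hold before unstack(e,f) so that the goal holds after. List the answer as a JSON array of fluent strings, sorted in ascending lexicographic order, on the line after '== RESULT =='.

Regress:
  G ∩ del = {}  (empty — regression defined)
  G \ add = {clear(f), on(c,a)} \ {clear(f), holding(e)} = {on(c,a)}
  ∪ pre   = {on(c,a)} ∪ {clear(e), handempty, on(e,f)}
          = {clear(e), handempty, on(c,a), on(e,f)}

== RESULT ==
["clear(e)", "handempty", "on(c,a)", "on(e,f)"]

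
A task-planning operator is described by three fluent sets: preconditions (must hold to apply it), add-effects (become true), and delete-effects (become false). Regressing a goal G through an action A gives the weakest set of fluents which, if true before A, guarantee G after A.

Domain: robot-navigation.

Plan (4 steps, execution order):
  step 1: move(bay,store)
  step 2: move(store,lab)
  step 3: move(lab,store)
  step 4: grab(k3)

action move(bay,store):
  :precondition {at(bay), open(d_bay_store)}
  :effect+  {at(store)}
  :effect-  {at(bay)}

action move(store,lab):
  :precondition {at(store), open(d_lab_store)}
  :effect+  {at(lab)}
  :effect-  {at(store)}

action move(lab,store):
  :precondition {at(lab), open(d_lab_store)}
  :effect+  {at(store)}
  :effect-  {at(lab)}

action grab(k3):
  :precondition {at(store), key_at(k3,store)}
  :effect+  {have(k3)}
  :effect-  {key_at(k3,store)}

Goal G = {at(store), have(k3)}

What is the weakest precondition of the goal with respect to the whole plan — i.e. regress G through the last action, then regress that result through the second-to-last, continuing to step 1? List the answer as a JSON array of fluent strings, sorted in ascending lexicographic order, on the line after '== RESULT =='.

Regress step by step:
  through step 4 (grab(k3)): drop {have(k3)}, keep {at(store)}, require {at(store), key_at(k3,store)}
    → {at(store), key_at(k3,store)}
  through step 3 (move(lab,store)): drop {at(store)}, keep {key_at(k3,store)}, require {at(lab), open(d_lab_store)}
    → {at(lab), key_at(k3,store), open(d_lab_store)}
  through step 2 (move(store,lab)): drop {at(lab)}, keep {key_at(k3,store), open(d_lab_store)}, require {at(store), open(d_lab_store)}
    → {at(store), key_at(k3,store), open(d_lab_store)}
  through step 1 (move(bay,store)): drop {at(store)}, keep {key_at(k3,store), open(d_lab_store)}, require {at(bay), open(d_bay_store)}
    → {at(bay), key_at(k3,store), open(d_bay_store), open(d_lab_store)}

== RESULT ==
["at(bay)", "key_at(k3,store)", "open(d_bay_store)", "open(d_lab_store)"]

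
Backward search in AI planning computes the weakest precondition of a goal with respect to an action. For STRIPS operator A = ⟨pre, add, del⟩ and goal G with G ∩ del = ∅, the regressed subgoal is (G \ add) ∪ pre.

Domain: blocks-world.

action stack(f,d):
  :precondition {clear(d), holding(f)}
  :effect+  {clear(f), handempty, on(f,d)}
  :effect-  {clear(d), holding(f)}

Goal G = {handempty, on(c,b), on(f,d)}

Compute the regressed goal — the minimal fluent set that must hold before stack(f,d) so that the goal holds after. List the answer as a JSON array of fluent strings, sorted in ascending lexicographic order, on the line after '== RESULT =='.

Compute (G \ add) ∪ pre:
  G ∩ del = {}  (empty — regression defined)
  G \ add = {handempty, on(c,b), on(f,d)} \ {clear(f), handempty, on(f,d)} = {on(c,b)}
  ∪ pre   = {on(c,b)} ∪ {clear(d), holding(f)}
          = {clear(d), holding(f), on(c,b)}

== RESULT ==
["clear(d)", "holding(f)", "on(c,b)"]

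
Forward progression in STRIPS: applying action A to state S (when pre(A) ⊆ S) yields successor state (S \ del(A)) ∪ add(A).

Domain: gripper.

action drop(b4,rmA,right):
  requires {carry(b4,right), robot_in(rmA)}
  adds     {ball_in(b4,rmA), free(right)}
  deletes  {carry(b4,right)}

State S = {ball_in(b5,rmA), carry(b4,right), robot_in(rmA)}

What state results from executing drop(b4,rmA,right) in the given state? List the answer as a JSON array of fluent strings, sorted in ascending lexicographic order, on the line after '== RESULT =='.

Progress:
  pre ⊆ S: {carry(b4,right), robot_in(rmA)} ⊆ S  — applicable
  S \ del = {ball_in(b5,rmA), robot_in(rmA)}
  ∪ add   = {ball_in(b4,rmA), ball_in(b5,rmA), free(right), robot_in(rmA)}

== RESULT ==
["ball_in(b4,rmA)", "ball_in(b5,rmA)", "free(right)", "robot_in(rmA)"]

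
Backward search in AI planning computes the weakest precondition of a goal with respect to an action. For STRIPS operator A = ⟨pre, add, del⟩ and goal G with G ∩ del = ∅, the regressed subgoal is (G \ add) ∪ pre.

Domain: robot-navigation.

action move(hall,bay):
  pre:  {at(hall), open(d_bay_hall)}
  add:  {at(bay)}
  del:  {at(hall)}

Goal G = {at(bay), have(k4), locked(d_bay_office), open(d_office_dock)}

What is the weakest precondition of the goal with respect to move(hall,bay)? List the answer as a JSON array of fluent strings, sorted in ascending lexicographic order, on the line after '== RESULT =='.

Regress:
  G ∩ del = {}  (empty — regression defined)
  G \ add = {at(bay), have(k4), locked(d_bay_office), open(d_office_dock)} \ {at(bay)} = {have(k4), locked(d_bay_office), open(d_office_dock)}
  ∪ pre   = {have(k4), locked(d_bay_office), open(d_office_dock)} ∪ {at(hall), open(d_bay_hall)}
          = {at(hall), have(k4), locked(d_bay_office), open(d_bay_hall), open(d_office_dock)}

== RESULT ==
["at(hall)", "have(k4)", "locked(d_bay_office)", "open(d_bay_hall)", "open(d_office_dock)"]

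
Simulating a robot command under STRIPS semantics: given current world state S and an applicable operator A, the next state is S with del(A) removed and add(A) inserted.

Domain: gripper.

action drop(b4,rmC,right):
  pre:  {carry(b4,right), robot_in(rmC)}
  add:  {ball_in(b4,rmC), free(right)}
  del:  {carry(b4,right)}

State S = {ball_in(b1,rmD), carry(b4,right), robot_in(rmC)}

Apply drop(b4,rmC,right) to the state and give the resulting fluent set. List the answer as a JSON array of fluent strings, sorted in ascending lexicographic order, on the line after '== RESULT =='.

Progress:
  pre ⊆ S: {carry(b4,right), robot_in(rmC)} ⊆ S  — applicable
  S \ del = {ball_in(b1,rmD), robot_in(rmC)}
  ∪ add   = {ball_in(b1,rmD), ball_in(b4,rmC), free(right), robot_in(rmC)}

== RESULT ==
["ball_in(b1,rmD)", "ball_in(b4,rmC)", "free(right)", "robot_in(rmC)"]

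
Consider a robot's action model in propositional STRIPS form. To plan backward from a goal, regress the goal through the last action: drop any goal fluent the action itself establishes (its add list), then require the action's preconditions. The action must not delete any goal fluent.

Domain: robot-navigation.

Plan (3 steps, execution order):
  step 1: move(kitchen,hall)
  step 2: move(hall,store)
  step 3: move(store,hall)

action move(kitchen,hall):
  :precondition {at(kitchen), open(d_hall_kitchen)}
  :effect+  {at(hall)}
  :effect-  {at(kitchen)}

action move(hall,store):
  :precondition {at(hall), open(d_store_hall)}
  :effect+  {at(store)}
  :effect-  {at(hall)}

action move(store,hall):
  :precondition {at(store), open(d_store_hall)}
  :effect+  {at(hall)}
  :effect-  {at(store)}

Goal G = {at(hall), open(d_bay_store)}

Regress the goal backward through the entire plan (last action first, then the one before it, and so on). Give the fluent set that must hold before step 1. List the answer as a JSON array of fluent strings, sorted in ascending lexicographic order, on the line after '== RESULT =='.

Regress step by step:
  through step 3 (move(store,hall)): drop {at(hall)}, keep {open(d_bay_store)}, require {at(store), open(d_store_hall)}
    → {at(store), open(d_bay_store), open(d_store_hall)}
  through step 2 (move(hall,store)): drop {at(store)}, keep {open(d_bay_store), open(d_store_hall)}, require {at(hall), open(d_store_hall)}
    → {at(hall), open(d_bay_store), open(d_store_hall)}
  through step 1 (move(kitchen,hall)): drop {at(hall)}, keep {open(d_bay_store), open(d_store_hall)}, require {at(kitchen), open(d_hall_kitchen)}
    → {at(kitchen), open(d_bay_store), open(d_hall_kitchen), open(d_store_hall)}

== RESULT ==
["at(kitchen)", "open(d_bay_store)", "open(d_hall_kitchen)", "open(d_store_hall)"]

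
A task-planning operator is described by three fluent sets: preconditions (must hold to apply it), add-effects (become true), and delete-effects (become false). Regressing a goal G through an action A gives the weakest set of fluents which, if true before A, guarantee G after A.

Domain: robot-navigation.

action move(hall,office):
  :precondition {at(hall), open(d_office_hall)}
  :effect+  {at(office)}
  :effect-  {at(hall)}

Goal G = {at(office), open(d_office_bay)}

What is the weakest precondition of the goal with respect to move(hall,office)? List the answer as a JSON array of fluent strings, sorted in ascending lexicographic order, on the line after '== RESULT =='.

Compute (G \ add) ∪ pre:
  G ∩ del = {}  (empty — regression defined)
  G \ add = {at(office), open(d_office_bay)} \ {at(office)} = {open(d_office_bay)}
  ∪ pre   = {open(d_office_bay)} ∪ {at(hall), open(d_office_hall)}
          = {at(hall), open(d_office_bay), open(d_office_hall)}

== RESULT ==
["at(hall)", "open(d_office_bay)", "open(d_office_hall)"]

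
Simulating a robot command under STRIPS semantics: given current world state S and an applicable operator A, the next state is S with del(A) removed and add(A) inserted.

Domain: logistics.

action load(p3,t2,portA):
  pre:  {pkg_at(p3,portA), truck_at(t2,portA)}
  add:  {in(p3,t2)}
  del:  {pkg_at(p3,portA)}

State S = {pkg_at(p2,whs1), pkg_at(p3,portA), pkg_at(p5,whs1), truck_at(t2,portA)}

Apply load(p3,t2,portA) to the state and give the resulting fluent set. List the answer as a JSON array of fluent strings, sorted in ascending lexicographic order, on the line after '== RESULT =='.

Compute (S \ del) ∪ add:
  pre ⊆ S: {pkg_at(p3,portA), truck_at(t2,portA)} ⊆ S  — applicable
  S \ del = {pkg_at(p2,whs1), pkg_at(p5,whs1), truck_at(t2,portA)}
  ∪ add   = {in(p3,t2), pkg_at(p2,whs1), pkg_at(p5,whs1), truck_at(t2,portA)}

== RESULT ==
["in(p3,t2)", "pkg_at(p2,whs1)", "pkg_at(p5,whs1)", "truck_at(t2,portA)"]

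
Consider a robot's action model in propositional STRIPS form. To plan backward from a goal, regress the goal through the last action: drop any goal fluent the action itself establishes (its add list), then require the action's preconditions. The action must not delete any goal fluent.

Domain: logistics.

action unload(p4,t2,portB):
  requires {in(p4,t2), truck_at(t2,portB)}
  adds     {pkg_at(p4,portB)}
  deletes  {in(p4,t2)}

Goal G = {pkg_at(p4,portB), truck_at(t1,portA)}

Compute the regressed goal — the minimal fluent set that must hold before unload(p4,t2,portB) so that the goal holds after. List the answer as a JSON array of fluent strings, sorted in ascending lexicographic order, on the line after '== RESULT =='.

Regress:
  G ∩ del = {}  (empty — regression defined)
  G \ add = {pkg_at(p4,portB), truck_at(t1,portA)} \ {pkg_at(p4,portB)} = {truck_at(t1,portA)}
  ∪ pre   = {truck_at(t1,portA)} ∪ {in(p4,t2), truck_at(t2,portB)}
          = {in(p4,t2), truck_at(t1,portA), truck_at(t2,portB)}

== RESULT ==
["in(p4,t2)", "truck_at(t1,portA)", "truck_at(t2,portB)"]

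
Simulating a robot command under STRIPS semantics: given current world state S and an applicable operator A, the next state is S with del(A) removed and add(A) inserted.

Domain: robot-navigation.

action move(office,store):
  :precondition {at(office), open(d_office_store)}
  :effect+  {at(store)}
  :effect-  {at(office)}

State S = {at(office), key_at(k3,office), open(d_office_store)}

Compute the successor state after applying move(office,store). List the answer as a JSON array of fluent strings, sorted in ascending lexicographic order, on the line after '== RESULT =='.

Compute (S \ del) ∪ add:
  pre ⊆ S: {at(office), open(d_office_store)} ⊆ S  — applicable
  S \ del = {key_at(k3,office), open(d_office_store)}
  ∪ add   = {at(store), key_at(k3,office), open(d_office_store)}

== RESULT ==
["at(store)", "key_at(k3,office)", "open(d_office_store)"]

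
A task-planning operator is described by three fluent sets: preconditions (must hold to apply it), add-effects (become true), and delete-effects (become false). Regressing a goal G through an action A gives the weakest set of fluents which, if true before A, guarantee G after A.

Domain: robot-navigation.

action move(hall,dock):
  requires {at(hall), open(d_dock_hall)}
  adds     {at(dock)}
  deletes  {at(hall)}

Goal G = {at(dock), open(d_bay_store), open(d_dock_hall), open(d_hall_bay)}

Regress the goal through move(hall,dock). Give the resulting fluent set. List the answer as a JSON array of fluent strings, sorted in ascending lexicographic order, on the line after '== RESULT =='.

Regress:
  G ∩ del = {}  (empty — regression defined)
  G \ add = {at(dock), open(d_bay_store), open(d_dock_hall), open(d_hall_bay)} \ {at(dock)} = {open(d_bay_store), open(d_dock_hall), open(d_hall_bay)}
  ∪ pre   = {open(d_bay_store), open(d_dock_hall), open(d_hall_bay)} ∪ {at(hall), open(d_dock_hall)}
          = {at(hall), open(d_bay_store), open(d_dock_hall), open(d_hall_bay)}

== RESULT ==
["at(hall)", "open(d_bay_store)", "open(d_dock_hall)", "open(d_hall_bay)"]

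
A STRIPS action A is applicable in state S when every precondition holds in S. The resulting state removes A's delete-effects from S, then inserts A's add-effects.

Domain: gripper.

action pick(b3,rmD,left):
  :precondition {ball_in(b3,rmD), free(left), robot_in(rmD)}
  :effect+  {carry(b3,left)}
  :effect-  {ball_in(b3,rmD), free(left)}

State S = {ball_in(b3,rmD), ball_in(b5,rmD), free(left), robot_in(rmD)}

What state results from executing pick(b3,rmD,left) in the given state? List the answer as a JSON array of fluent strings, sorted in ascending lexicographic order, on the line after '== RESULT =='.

Compute (S \ del) ∪ add:
  pre ⊆ S: {ball_in(b3,rmD), free(left), robot_in(rmD)} ⊆ S  — applicable
  S \ del = {ball_in(b5,rmD), robot_in(rmD)}
  ∪ add   = {ball_in(b5,rmD), carry(b3,left), robot_in(rmD)}

== RESULT ==
["ball_in(b5,rmD)", "carry(b3,left)", "robot_in(rmD)"]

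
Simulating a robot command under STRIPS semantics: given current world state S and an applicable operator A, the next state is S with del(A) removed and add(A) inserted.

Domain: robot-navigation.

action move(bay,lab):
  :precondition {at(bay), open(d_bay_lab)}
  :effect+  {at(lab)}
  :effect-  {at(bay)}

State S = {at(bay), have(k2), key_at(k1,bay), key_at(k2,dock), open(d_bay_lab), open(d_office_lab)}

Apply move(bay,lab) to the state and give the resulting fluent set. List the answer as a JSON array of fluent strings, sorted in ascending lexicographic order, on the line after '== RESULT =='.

Compute (S \ del) ∪ add:
  pre ⊆ S: {at(bay), open(d_bay_lab)} ⊆ S  — applicable
  S \ del = {have(k2), key_at(k1,bay), key_at(k2,dock), open(d_bay_lab), open(d_office_lab)}
  ∪ add   = {at(lab), have(k2), key_at(k1,bay), key_at(k2,dock), open(d_bay_lab), open(d_office_lab)}

== RESULT ==
["at(lab)", "have(k2)", "key_at(k1,bay)", "key_at(k2,dock)", "open(d_bay_lab)", "open(d_office_lab)"]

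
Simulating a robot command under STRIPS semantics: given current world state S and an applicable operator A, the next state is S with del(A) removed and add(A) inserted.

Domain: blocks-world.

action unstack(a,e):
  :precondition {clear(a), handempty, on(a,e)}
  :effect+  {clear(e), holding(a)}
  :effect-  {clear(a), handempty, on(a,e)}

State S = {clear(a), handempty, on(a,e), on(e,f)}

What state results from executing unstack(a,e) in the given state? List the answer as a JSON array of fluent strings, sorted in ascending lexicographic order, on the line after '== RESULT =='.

Progress:
  pre ⊆ S: {clear(a), handempty, on(a,e)} ⊆ S  — applicable
  S \ del = {on(e,f)}
  ∪ add   = {clear(e), holding(a), on(e,f)}

== RESULT ==
["clear(e)", "holding(a)", "on(e,f)"]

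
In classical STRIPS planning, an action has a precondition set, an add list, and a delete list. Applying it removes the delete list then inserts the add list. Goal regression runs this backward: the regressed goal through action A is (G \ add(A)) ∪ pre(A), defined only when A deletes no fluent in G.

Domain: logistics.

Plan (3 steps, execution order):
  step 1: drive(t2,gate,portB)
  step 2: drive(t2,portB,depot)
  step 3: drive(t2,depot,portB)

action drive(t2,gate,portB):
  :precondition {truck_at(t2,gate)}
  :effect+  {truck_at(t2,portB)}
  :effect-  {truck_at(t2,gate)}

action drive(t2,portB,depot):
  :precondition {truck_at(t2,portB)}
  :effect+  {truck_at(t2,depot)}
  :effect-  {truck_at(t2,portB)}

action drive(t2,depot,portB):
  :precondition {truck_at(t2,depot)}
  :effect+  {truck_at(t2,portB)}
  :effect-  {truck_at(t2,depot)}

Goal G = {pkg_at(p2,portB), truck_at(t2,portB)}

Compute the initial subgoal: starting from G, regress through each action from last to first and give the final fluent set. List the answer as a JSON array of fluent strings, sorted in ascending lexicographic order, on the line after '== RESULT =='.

Regress step by step:
  through step 3 (drive(t2,depot,portB)): drop {truck_at(t2,portB)}, keep {pkg_at(p2,portB)}, require {truck_at(t2,depot)}
    → {pkg_at(p2,portB), truck_at(t2,depot)}
  through step 2 (drive(t2,portB,depot)): drop {truck_at(t2,depot)}, keep {pkg_at(p2,portB)}, require {truck_at(t2,portB)}
    → {pkg_at(p2,portB), truck_at(t2,portB)}
  through step 1 (drive(t2,gate,portB)): drop {truck_at(t2,portB)}, keep {pkg_at(p2,portB)}, require {truck_at(t2,gate)}
    → {pkg_at(p2,portB), truck_at(t2,gate)}

== RESULT ==
["pkg_at(p2,portB)", "truck_at(t2,gate)"]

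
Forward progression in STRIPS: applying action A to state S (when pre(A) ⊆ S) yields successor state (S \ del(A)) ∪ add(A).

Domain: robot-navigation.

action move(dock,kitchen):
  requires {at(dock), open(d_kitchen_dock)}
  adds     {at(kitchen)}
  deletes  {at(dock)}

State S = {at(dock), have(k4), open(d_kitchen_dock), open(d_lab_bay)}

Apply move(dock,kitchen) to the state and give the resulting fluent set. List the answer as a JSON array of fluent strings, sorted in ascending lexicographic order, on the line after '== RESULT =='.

Progress:
  pre ⊆ S: {at(dock), open(d_kitchen_dock)} ⊆ S  — applicable
  S \ del = {have(k4), open(d_kitchen_dock), open(d_lab_bay)}
  ∪ add   = {at(kitchen), have(k4), open(d_kitchen_dock), open(d_lab_bay)}

== RESULT ==
["at(kitchen)", "have(k4)", "open(d_kitchen_dock)", "open(d_lab_bay)"]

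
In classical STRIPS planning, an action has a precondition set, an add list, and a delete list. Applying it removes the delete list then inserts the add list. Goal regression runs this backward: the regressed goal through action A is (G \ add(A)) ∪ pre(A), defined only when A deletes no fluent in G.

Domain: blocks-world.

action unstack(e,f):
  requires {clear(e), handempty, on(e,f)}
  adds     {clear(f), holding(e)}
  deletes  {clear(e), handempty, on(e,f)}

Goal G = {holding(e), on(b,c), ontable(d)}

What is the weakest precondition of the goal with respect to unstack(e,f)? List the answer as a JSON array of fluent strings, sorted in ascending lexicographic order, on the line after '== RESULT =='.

Compute (G \ add) ∪ pre:
  G ∩ del = {}  (empty — regression defined)
  G \ add = {holding(e), on(b,c), ontable(d)} \ {clear(f), holding(e)} = {on(b,c), ontable(d)}
  ∪ pre   = {on(b,c), ontable(d)} ∪ {clear(e), handempty, on(e,f)}
          = {clear(e), handempty, on(b,c), on(e,f), ontable(d)}

== RESULT ==
["clear(e)", "handempty", "on(b,c)", "on(e,f)", "ontable(d)"]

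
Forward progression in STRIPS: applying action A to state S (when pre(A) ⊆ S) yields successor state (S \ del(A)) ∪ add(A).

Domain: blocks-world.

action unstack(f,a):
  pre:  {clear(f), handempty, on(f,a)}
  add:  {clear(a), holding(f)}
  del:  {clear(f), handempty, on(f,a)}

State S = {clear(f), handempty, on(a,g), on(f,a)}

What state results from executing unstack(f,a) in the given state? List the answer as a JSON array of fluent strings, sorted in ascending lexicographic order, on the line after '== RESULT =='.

Compute (S \ del) ∪ add:
  pre ⊆ S: {clear(f), handempty, on(f,a)} ⊆ S  — applicable
  S \ del = {on(a,g)}
  ∪ add   = {clear(a), holding(f), on(a,g)}

== RESULT ==
["clear(a)", "holding(f)", "on(a,g)"]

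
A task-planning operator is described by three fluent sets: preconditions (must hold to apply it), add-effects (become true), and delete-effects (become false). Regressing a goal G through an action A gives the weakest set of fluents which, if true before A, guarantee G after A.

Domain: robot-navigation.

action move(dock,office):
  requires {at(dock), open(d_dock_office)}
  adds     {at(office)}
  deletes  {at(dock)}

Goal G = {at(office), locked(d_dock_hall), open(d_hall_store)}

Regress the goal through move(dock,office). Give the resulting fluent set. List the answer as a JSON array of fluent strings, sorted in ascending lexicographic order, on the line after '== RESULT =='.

Regress:
  G ∩ del = {}  (empty — regression defined)
  G \ add = {at(office), locked(d_dock_hall), open(d_hall_store)} \ {at(office)} = {locked(d_dock_hall), open(d_hall_store)}
  ∪ pre   = {locked(d_dock_hall), open(d_hall_store)} ∪ {at(dock), open(d_dock_office)}
          = {at(dock), locked(d_dock_hall), open(d_dock_office), open(d_hall_store)}

== RESULT ==
["at(dock)", "locked(d_dock_hall)", "open(d_dock_office)", "open(d_hall_store)"]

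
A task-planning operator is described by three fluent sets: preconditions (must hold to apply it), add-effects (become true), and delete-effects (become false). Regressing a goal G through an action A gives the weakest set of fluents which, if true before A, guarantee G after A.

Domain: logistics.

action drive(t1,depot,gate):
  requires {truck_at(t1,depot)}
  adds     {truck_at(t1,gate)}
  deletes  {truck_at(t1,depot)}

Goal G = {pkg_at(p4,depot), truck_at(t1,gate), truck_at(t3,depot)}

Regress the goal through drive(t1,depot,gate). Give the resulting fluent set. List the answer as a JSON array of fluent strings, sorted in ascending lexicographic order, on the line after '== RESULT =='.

Regress:
  G ∩ del = {}  (empty — regression defined)
  G \ add = {pkg_at(p4,depot), truck_at(t1,gate), truck_at(t3,depot)} \ {truck_at(t1,gate)} = {pkg_at(p4,depot), truck_at(t3,depot)}
  ∪ pre   = {pkg_at(p4,depot), truck_at(t3,depot)} ∪ {truck_at(t1,depot)}
          = {pkg_at(p4,depot), truck_at(t1,depot), truck_at(t3,depot)}

== RESULT ==
["pkg_at(p4,depot)", "truck_at(t1,depot)", "truck_at(t3,depot)"]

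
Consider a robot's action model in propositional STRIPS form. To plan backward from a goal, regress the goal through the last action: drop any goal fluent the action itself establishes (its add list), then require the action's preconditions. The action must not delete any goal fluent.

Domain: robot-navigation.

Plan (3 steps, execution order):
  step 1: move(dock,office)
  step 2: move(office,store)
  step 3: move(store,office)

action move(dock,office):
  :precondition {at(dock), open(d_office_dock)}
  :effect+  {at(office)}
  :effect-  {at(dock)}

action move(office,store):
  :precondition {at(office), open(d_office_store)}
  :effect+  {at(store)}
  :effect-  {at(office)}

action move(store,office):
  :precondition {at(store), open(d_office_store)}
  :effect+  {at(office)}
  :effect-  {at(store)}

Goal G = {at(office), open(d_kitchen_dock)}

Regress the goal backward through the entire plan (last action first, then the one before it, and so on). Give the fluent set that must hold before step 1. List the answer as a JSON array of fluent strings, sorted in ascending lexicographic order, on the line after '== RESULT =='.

Regress step by step:
  through step 3 (move(store,office)): drop {at(office)}, keep {open(d_kitchen_dock)}, require {at(store), open(d_office_store)}
    → {at(store), open(d_kitchen_dock), open(d_office_store)}
  through step 2 (move(office,store)): drop {at(store)}, keep {open(d_kitchen_dock), open(d_office_store)}, require {at(office), open(d_office_store)}
    → {at(office), open(d_kitchen_dock), open(d_office_store)}
  through step 1 (move(dock,office)): drop {at(office)}, keep {open(d_kitchen_dock), open(d_office_store)}, require {at(dock), open(d_office_dock)}
    → {at(dock), open(d_kitchen_dock), open(d_office_dock), open(d_office_store)}

== RESULT ==
["at(dock)", "open(d_kitchen_dock)", "open(d_office_dock)", "open(d_office_store)"]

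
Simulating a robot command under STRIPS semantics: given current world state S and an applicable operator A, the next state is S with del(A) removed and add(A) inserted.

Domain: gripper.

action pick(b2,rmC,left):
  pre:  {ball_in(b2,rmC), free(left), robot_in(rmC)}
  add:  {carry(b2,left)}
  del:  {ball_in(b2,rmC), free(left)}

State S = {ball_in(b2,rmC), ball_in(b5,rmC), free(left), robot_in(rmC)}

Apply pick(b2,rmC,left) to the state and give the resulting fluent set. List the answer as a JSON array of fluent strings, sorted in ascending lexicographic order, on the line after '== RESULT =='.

Progress:
  pre ⊆ S: {ball_in(b2,rmC), free(left), robot_in(rmC)} ⊆ S  — applicable
  S \ del = {ball_in(b5,rmC), robot_in(rmC)}
  ∪ add   = {ball_in(b5,rmC), carry(b2,left), robot_in(rmC)}

== RESULT ==
["ball_in(b5,rmC)", "carry(b2,left)", "robot_in(rmC)"]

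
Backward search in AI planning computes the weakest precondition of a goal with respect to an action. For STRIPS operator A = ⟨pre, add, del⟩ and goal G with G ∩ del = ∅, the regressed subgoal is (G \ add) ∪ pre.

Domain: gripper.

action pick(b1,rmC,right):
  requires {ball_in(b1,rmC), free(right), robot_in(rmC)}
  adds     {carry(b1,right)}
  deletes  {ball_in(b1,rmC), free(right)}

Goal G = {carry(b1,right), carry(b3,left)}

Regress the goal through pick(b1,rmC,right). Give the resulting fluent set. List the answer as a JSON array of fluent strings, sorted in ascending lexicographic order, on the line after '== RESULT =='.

Compute (G \ add) ∪ pre:
  G ∩ del = {}  (empty — regression defined)
  G \ add = {carry(b1,right), carry(b3,left)} \ {carry(b1,right)} = {carry(b3,left)}
  ∪ pre   = {carry(b3,left)} ∪ {ball_in(b1,rmC), free(right), robot_in(rmC)}
          = {ball_in(b1,rmC), carry(b3,left), free(right), robot_in(rmC)}

== RESULT ==
["ball_in(b1,rmC)", "carry(b3,left)", "free(right)", "robot_in(rmC)"]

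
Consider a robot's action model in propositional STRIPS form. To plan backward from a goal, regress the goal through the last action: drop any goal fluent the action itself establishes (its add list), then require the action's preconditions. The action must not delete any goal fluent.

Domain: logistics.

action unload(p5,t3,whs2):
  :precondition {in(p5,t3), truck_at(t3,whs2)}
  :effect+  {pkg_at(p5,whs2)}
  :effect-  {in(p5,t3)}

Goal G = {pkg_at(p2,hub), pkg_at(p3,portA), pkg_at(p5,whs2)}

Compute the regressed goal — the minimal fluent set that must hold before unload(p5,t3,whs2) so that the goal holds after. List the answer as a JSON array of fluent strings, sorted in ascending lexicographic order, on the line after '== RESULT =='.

Compute (G \ add) ∪ pre:
  G ∩ del = {}  (empty — regression defined)
  G \ add = {pkg_at(p2,hub), pkg_at(p3,portA), pkg_at(p5,whs2)} \ {pkg_at(p5,whs2)} = {pkg_at(p2,hub), pkg_at(p3,portA)}
  ∪ pre   = {pkg_at(p2,hub), pkg_at(p3,portA)} ∪ {in(p5,t3), truck_at(t3,whs2)}
          = {in(p5,t3), pkg_at(p2,hub), pkg_at(p3,portA), truck_at(t3,whs2)}

== RESULT ==
["in(p5,t3)", "pkg_at(p2,hub)", "pkg_at(p3,portA)", "truck_at(t3,whs2)"]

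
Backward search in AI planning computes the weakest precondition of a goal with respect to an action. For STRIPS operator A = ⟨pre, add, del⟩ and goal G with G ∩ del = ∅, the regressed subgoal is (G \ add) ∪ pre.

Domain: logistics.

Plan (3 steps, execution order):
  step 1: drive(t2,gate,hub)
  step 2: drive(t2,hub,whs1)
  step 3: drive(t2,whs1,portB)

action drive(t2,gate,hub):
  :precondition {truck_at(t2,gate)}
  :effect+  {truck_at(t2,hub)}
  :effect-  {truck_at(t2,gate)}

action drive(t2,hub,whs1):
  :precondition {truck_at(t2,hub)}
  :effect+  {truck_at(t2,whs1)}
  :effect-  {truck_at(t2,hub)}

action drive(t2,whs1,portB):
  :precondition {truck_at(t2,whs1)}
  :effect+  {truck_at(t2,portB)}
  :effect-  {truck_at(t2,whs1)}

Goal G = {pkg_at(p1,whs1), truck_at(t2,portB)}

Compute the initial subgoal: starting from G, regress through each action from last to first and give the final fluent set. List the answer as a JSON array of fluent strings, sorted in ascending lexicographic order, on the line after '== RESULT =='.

Regress step by step:
  through step 3 (drive(t2,whs1,portB)): drop {truck_at(t2,portB)}, keep {pkg_at(p1,whs1)}, require {truck_at(t2,whs1)}
    → {pkg_at(p1,whs1), truck_at(t2,whs1)}
  through step 2 (drive(t2,hub,whs1)): drop {truck_at(t2,whs1)}, keep {pkg_at(p1,whs1)}, require {truck_at(t2,hub)}
    → {pkg_at(p1,whs1), truck_at(t2,hub)}
  through step 1 (drive(t2,gate,hub)): drop {truck_at(t2,hub)}, keep {pkg_at(p1,whs1)}, require {truck_at(t2,gate)}
    → {pkg_at(p1,whs1), truck_at(t2,gate)}

== RESULT ==
["pkg_at(p1,whs1)", "truck_at(t2,gate)"]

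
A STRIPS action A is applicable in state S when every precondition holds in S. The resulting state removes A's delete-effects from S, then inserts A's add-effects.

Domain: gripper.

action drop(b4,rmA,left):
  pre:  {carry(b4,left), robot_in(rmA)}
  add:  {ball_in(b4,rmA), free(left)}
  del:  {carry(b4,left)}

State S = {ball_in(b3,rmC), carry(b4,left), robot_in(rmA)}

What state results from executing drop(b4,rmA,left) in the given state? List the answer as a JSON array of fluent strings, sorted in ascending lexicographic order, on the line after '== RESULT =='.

Compute (S \ del) ∪ add:
  pre ⊆ S: {carry(b4,left), robot_in(rmA)} ⊆ S  — applicable
  S \ del = {ball_in(b3,rmC), robot_in(rmA)}
  ∪ add   = {ball_in(b3,rmC), ball_in(b4,rmA), free(left), robot_in(rmA)}

== RESULT ==
["ball_in(b3,rmC)", "ball_in(b4,rmA)", "free(left)", "robot_in(rmA)"]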